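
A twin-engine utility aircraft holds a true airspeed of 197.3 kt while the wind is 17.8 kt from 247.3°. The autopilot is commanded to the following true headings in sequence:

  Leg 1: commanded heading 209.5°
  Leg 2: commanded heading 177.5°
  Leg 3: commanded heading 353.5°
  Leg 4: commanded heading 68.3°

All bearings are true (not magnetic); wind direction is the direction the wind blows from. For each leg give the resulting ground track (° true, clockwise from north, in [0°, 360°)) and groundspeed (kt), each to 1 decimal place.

Leg 1: track=206.1°, groundspeed=183.6 kt
Leg 2: track=172.5°, groundspeed=191.9 kt
Leg 3: track=358.3°, groundspeed=203.0 kt
Leg 4: track=68.2°, groundspeed=215.1 kt

Leg 1: heading 209.5°; drift -3.4° → track 206.1°, groundspeed 183.6 kt
Leg 2: heading 177.5°; drift -5.0° → track 172.5°, groundspeed 191.9 kt
Leg 3: heading 353.5°; drift +4.8° → track 358.3°, groundspeed 203.0 kt
Leg 4: heading 68.3°; drift -0.1° → track 68.2°, groundspeed 215.1 kt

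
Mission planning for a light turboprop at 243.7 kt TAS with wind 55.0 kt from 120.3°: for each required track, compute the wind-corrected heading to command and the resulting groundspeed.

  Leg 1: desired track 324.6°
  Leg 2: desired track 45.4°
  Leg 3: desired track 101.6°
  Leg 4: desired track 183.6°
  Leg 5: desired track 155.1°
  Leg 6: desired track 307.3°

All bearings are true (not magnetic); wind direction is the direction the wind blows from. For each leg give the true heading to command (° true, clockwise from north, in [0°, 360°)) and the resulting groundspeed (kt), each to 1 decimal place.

Leg 1: desired track 324.6°; wind correction +5.3° → command heading 329.9°, groundspeed 292.8 kt
Leg 2: desired track 45.4°; wind correction +12.6° → command heading 58.0°, groundspeed 223.5 kt
Leg 3: desired track 101.6°; wind correction +4.1° → command heading 105.7°, groundspeed 191.0 kt
Leg 4: desired track 183.6°; wind correction -11.6° → command heading 172.0°, groundspeed 214.0 kt
Leg 5: desired track 155.1°; wind correction -7.4° → command heading 147.7°, groundspeed 196.5 kt
Leg 6: desired track 307.3°; wind correction +1.6° → command heading 308.9°, groundspeed 298.2 kt

Leg 1: heading=329.9°, groundspeed=292.8 kt
Leg 2: heading=58.0°, groundspeed=223.5 kt
Leg 3: heading=105.7°, groundspeed=191.0 kt
Leg 4: heading=172.0°, groundspeed=214.0 kt
Leg 5: heading=147.7°, groundspeed=196.5 kt
Leg 6: heading=308.9°, groundspeed=298.2 kt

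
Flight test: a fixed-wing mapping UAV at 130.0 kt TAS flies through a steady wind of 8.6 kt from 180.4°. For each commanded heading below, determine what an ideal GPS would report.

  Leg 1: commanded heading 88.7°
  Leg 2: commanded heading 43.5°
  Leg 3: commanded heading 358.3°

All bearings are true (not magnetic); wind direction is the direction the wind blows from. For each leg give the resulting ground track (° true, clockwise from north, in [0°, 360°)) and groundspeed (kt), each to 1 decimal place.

Leg 1: track=84.9°, groundspeed=130.5 kt
Leg 2: track=41.0°, groundspeed=136.4 kt
Leg 3: track=358.4°, groundspeed=138.6 kt

Leg 1: heading 88.7°; drift -3.8° → track 84.9°, groundspeed 130.5 kt
Leg 2: heading 43.5°; drift -2.5° → track 41.0°, groundspeed 136.4 kt
Leg 3: heading 358.3°; drift +0.1° → track 358.4°, groundspeed 138.6 kt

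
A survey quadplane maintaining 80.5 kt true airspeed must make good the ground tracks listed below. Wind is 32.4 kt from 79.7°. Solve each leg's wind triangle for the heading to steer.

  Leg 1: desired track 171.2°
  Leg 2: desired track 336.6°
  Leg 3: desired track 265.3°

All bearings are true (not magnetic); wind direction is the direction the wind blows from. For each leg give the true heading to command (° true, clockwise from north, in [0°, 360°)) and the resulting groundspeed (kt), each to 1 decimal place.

Leg 1: heading=147.5°, groundspeed=74.5 kt
Leg 2: heading=359.7°, groundspeed=81.4 kt
Leg 3: heading=267.6°, groundspeed=112.7 kt

Leg 1: desired track 171.2°; wind correction -23.7° → command heading 147.5°, groundspeed 74.5 kt
Leg 2: desired track 336.6°; wind correction +23.1° → command heading 359.7°, groundspeed 81.4 kt
Leg 3: desired track 265.3°; wind correction +2.3° → command heading 267.6°, groundspeed 112.7 kt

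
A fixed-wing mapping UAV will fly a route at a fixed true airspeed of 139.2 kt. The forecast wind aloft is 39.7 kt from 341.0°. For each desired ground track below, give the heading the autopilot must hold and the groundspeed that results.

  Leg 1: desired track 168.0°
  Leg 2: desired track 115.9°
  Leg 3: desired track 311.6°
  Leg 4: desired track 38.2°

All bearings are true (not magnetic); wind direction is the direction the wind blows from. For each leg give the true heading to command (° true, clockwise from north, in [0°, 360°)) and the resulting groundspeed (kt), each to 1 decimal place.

Leg 1: desired track 168.0°; wind correction +2.0° → command heading 170.0°, groundspeed 178.5 kt
Leg 2: desired track 115.9°; wind correction -11.7° → command heading 104.2°, groundspeed 164.4 kt
Leg 3: desired track 311.6°; wind correction +8.0° → command heading 319.6°, groundspeed 103.2 kt
Leg 4: desired track 38.2°; wind correction -13.9° → command heading 24.3°, groundspeed 113.6 kt

Leg 1: heading=170.0°, groundspeed=178.5 kt
Leg 2: heading=104.2°, groundspeed=164.4 kt
Leg 3: heading=319.6°, groundspeed=103.2 kt
Leg 4: heading=24.3°, groundspeed=113.6 kt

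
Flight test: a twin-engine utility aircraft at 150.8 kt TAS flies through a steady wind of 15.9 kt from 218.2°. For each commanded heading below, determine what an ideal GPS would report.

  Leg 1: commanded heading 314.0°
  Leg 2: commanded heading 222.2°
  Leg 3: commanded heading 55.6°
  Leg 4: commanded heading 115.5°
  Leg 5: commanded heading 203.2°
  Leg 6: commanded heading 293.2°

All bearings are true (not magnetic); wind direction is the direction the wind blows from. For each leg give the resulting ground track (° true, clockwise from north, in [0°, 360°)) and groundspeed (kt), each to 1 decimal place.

Leg 1: track=319.9°, groundspeed=153.2 kt
Leg 2: track=222.7°, groundspeed=134.9 kt
Leg 3: track=54.0°, groundspeed=166.0 kt
Leg 4: track=109.8°, groundspeed=155.1 kt
Leg 5: track=201.5°, groundspeed=135.5 kt
Leg 6: track=299.2°, groundspeed=147.5 kt

Leg 1: heading 314.0°; drift +5.9° → track 319.9°, groundspeed 153.2 kt
Leg 2: heading 222.2°; drift +0.5° → track 222.7°, groundspeed 134.9 kt
Leg 3: heading 55.6°; drift -1.6° → track 54.0°, groundspeed 166.0 kt
Leg 4: heading 115.5°; drift -5.7° → track 109.8°, groundspeed 155.1 kt
Leg 5: heading 203.2°; drift -1.7° → track 201.5°, groundspeed 135.5 kt
Leg 6: heading 293.2°; drift +6.0° → track 299.2°, groundspeed 147.5 kt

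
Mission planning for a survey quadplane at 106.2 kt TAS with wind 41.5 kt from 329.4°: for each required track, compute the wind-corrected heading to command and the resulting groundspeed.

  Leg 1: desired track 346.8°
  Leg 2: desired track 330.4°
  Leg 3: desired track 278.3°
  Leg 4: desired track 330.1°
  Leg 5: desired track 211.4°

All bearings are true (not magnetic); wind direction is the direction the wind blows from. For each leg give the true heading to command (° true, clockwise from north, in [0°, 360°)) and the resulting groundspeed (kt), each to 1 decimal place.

Leg 1: desired track 346.8°; wind correction -6.7° → command heading 340.1°, groundspeed 65.9 kt
Leg 2: desired track 330.4°; wind correction -0.4° → command heading 330.0°, groundspeed 64.7 kt
Leg 3: desired track 278.3°; wind correction +17.7° → command heading 296.0°, groundspeed 75.1 kt
Leg 4: desired track 330.1°; wind correction -0.3° → command heading 329.8°, groundspeed 64.7 kt
Leg 5: desired track 211.4°; wind correction +20.2° → command heading 231.6°, groundspeed 119.2 kt

Leg 1: heading=340.1°, groundspeed=65.9 kt
Leg 2: heading=330.0°, groundspeed=64.7 kt
Leg 3: heading=296.0°, groundspeed=75.1 kt
Leg 4: heading=329.8°, groundspeed=64.7 kt
Leg 5: heading=231.6°, groundspeed=119.2 kt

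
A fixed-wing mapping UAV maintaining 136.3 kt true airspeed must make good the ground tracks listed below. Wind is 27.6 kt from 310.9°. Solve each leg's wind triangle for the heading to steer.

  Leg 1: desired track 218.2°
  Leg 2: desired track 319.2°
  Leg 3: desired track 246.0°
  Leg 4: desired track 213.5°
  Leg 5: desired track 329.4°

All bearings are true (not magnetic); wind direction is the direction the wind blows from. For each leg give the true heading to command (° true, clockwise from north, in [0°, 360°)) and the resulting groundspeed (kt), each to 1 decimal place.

Leg 1: desired track 218.2°; wind correction +11.7° → command heading 229.9°, groundspeed 134.8 kt
Leg 2: desired track 319.2°; wind correction -1.7° → command heading 317.5°, groundspeed 108.9 kt
Leg 3: desired track 246.0°; wind correction +10.6° → command heading 256.6°, groundspeed 122.3 kt
Leg 4: desired track 213.5°; wind correction +11.6° → command heading 225.1°, groundspeed 137.1 kt
Leg 5: desired track 329.4°; wind correction -3.7° → command heading 325.7°, groundspeed 109.8 kt

Leg 1: heading=229.9°, groundspeed=134.8 kt
Leg 2: heading=317.5°, groundspeed=108.9 kt
Leg 3: heading=256.6°, groundspeed=122.3 kt
Leg 4: heading=225.1°, groundspeed=137.1 kt
Leg 5: heading=325.7°, groundspeed=109.8 kt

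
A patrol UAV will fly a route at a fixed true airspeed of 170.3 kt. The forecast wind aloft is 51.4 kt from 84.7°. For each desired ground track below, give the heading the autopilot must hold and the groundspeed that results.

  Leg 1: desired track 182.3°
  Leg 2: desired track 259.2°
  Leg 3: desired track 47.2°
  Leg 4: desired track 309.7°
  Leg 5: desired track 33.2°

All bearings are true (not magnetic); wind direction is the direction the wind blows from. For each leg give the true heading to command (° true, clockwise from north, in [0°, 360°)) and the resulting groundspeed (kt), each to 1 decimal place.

Leg 1: desired track 182.3°; wind correction -17.4° → command heading 164.9°, groundspeed 169.3 kt
Leg 2: desired track 259.2°; wind correction -1.7° → command heading 257.5°, groundspeed 221.4 kt
Leg 3: desired track 47.2°; wind correction +10.6° → command heading 57.8°, groundspeed 126.6 kt
Leg 4: desired track 309.7°; wind correction +12.3° → command heading 322.0°, groundspeed 202.7 kt
Leg 5: desired track 33.2°; wind correction +13.7° → command heading 46.9°, groundspeed 133.5 kt

Leg 1: heading=164.9°, groundspeed=169.3 kt
Leg 2: heading=257.5°, groundspeed=221.4 kt
Leg 3: heading=57.8°, groundspeed=126.6 kt
Leg 4: heading=322.0°, groundspeed=202.7 kt
Leg 5: heading=46.9°, groundspeed=133.5 kt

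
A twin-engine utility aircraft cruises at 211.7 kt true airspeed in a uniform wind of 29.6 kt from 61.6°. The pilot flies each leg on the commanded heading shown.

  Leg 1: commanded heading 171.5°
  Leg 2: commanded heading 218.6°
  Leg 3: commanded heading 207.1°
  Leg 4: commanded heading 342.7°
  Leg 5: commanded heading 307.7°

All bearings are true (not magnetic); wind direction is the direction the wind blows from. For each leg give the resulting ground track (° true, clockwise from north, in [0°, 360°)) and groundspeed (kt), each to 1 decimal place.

Leg 1: heading 171.5°; drift +7.2° → track 178.7°, groundspeed 223.5 kt
Leg 2: heading 218.6°; drift +2.8° → track 221.4°, groundspeed 239.2 kt
Leg 3: heading 207.1°; drift +4.1° → track 211.2°, groundspeed 236.7 kt
Leg 4: heading 342.7°; drift -8.0° → track 334.7°, groundspeed 208.0 kt
Leg 5: heading 307.7°; drift -6.9° → track 300.8°, groundspeed 225.3 kt

Leg 1: track=178.7°, groundspeed=223.5 kt
Leg 2: track=221.4°, groundspeed=239.2 kt
Leg 3: track=211.2°, groundspeed=236.7 kt
Leg 4: track=334.7°, groundspeed=208.0 kt
Leg 5: track=300.8°, groundspeed=225.3 kt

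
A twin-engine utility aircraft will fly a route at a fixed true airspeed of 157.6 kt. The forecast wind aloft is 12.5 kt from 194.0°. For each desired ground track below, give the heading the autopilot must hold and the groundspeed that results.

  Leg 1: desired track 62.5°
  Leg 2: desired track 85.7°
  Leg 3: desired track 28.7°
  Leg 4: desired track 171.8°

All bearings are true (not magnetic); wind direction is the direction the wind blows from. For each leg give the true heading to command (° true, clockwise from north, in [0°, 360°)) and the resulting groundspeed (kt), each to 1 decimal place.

Leg 1: heading=65.9°, groundspeed=165.6 kt
Leg 2: heading=90.0°, groundspeed=161.1 kt
Leg 3: heading=29.9°, groundspeed=169.7 kt
Leg 4: heading=173.5°, groundspeed=146.0 kt

Leg 1: desired track 62.5°; wind correction +3.4° → command heading 65.9°, groundspeed 165.6 kt
Leg 2: desired track 85.7°; wind correction +4.3° → command heading 90.0°, groundspeed 161.1 kt
Leg 3: desired track 28.7°; wind correction +1.2° → command heading 29.9°, groundspeed 169.7 kt
Leg 4: desired track 171.8°; wind correction +1.7° → command heading 173.5°, groundspeed 146.0 kt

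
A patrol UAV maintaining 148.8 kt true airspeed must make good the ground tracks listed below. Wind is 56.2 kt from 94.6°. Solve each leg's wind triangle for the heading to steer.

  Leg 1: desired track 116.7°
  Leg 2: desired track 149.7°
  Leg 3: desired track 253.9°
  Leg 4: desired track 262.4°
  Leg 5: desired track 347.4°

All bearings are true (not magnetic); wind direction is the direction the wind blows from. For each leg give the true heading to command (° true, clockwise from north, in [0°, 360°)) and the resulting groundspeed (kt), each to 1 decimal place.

Leg 1: desired track 116.7°; wind correction -8.2° → command heading 108.5°, groundspeed 95.2 kt
Leg 2: desired track 149.7°; wind correction -18.0° → command heading 131.7°, groundspeed 109.3 kt
Leg 3: desired track 253.9°; wind correction -7.7° → command heading 246.2°, groundspeed 200.0 kt
Leg 4: desired track 262.4°; wind correction -4.6° → command heading 257.8°, groundspeed 203.3 kt
Leg 5: desired track 347.4°; wind correction +21.1° → command heading 8.5°, groundspeed 155.4 kt

Leg 1: heading=108.5°, groundspeed=95.2 kt
Leg 2: heading=131.7°, groundspeed=109.3 kt
Leg 3: heading=246.2°, groundspeed=200.0 kt
Leg 4: heading=257.8°, groundspeed=203.3 kt
Leg 5: heading=8.5°, groundspeed=155.4 kt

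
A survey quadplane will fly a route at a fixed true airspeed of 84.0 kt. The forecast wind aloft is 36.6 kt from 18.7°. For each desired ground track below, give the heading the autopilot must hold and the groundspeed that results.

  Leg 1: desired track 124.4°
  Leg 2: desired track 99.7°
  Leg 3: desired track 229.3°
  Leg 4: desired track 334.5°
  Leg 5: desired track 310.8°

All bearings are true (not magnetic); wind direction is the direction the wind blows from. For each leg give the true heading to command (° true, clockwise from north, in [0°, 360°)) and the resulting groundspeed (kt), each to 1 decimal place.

Leg 1: heading=99.6°, groundspeed=86.2 kt
Leg 2: heading=74.2°, groundspeed=70.1 kt
Leg 3: heading=242.1°, groundspeed=113.4 kt
Leg 4: heading=352.2°, groundspeed=53.8 kt
Leg 5: heading=334.6°, groundspeed=63.1 kt

Leg 1: desired track 124.4°; wind correction -24.8° → command heading 99.6°, groundspeed 86.2 kt
Leg 2: desired track 99.7°; wind correction -25.5° → command heading 74.2°, groundspeed 70.1 kt
Leg 3: desired track 229.3°; wind correction +12.8° → command heading 242.1°, groundspeed 113.4 kt
Leg 4: desired track 334.5°; wind correction +17.7° → command heading 352.2°, groundspeed 53.8 kt
Leg 5: desired track 310.8°; wind correction +23.8° → command heading 334.6°, groundspeed 63.1 kt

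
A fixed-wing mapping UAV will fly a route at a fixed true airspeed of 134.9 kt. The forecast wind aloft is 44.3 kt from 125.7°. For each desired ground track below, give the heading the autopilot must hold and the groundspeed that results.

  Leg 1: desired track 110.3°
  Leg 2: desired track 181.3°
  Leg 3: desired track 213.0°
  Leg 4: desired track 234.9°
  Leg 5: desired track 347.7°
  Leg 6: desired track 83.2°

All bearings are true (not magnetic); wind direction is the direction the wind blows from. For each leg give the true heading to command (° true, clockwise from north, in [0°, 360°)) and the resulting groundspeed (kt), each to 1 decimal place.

Leg 1: desired track 110.3°; wind correction +5.0° → command heading 115.3°, groundspeed 91.7 kt
Leg 2: desired track 181.3°; wind correction -15.7° → command heading 165.6°, groundspeed 104.8 kt
Leg 3: desired track 213.0°; wind correction -19.1° → command heading 193.9°, groundspeed 125.3 kt
Leg 4: desired track 234.9°; wind correction -18.1° → command heading 216.8°, groundspeed 142.8 kt
Leg 5: desired track 347.7°; wind correction +12.7° → command heading 0.4°, groundspeed 164.5 kt
Leg 6: desired track 83.2°; wind correction +12.8° → command heading 96.0°, groundspeed 98.9 kt

Leg 1: heading=115.3°, groundspeed=91.7 kt
Leg 2: heading=165.6°, groundspeed=104.8 kt
Leg 3: heading=193.9°, groundspeed=125.3 kt
Leg 4: heading=216.8°, groundspeed=142.8 kt
Leg 5: heading=0.4°, groundspeed=164.5 kt
Leg 6: heading=96.0°, groundspeed=98.9 kt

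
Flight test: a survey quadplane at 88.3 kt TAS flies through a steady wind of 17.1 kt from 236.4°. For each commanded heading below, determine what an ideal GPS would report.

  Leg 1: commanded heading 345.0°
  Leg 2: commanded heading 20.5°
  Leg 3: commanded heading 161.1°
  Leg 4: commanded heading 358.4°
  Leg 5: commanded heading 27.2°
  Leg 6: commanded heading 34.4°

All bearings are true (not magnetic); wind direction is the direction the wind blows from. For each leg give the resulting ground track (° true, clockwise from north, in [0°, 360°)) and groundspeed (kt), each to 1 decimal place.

Leg 1: track=354.8°, groundspeed=95.1 kt
Leg 2: track=26.1°, groundspeed=102.6 kt
Leg 3: track=150.0°, groundspeed=85.6 kt
Leg 4: track=6.9°, groundspeed=98.4 kt
Leg 5: track=31.8°, groundspeed=103.6 kt
Leg 6: track=37.9°, groundspeed=104.4 kt

Leg 1: heading 345.0°; drift +9.8° → track 354.8°, groundspeed 95.1 kt
Leg 2: heading 20.5°; drift +5.6° → track 26.1°, groundspeed 102.6 kt
Leg 3: heading 161.1°; drift -11.1° → track 150.0°, groundspeed 85.6 kt
Leg 4: heading 358.4°; drift +8.5° → track 6.9°, groundspeed 98.4 kt
Leg 5: heading 27.2°; drift +4.6° → track 31.8°, groundspeed 103.6 kt
Leg 6: heading 34.4°; drift +3.5° → track 37.9°, groundspeed 104.4 kt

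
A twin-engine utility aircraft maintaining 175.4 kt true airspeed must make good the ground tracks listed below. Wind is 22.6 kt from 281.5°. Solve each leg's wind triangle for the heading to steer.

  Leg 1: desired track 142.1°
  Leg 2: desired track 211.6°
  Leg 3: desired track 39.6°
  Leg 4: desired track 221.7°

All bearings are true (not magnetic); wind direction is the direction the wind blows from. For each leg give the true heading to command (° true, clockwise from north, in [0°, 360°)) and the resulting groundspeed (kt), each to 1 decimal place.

Leg 1: heading=146.9°, groundspeed=191.9 kt
Leg 2: heading=218.5°, groundspeed=166.3 kt
Leg 3: heading=33.1°, groundspeed=184.9 kt
Leg 4: heading=228.1°, groundspeed=162.9 kt

Leg 1: desired track 142.1°; wind correction +4.8° → command heading 146.9°, groundspeed 191.9 kt
Leg 2: desired track 211.6°; wind correction +6.9° → command heading 218.5°, groundspeed 166.3 kt
Leg 3: desired track 39.6°; wind correction -6.5° → command heading 33.1°, groundspeed 184.9 kt
Leg 4: desired track 221.7°; wind correction +6.4° → command heading 228.1°, groundspeed 162.9 kt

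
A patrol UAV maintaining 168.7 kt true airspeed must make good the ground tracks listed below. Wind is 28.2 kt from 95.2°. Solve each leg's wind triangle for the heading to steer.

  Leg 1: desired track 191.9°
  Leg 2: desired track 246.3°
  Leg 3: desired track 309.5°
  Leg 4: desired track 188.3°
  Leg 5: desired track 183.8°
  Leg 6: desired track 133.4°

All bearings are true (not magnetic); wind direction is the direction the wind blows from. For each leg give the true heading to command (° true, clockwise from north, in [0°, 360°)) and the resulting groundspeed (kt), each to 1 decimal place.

Leg 1: desired track 191.9°; wind correction -9.6° → command heading 182.3°, groundspeed 169.6 kt
Leg 2: desired track 246.3°; wind correction -4.6° → command heading 241.7°, groundspeed 192.8 kt
Leg 3: desired track 309.5°; wind correction +5.4° → command heading 314.9°, groundspeed 191.2 kt
Leg 4: desired track 188.3°; wind correction -9.6° → command heading 178.7°, groundspeed 167.9 kt
Leg 5: desired track 183.8°; wind correction -9.6° → command heading 174.2°, groundspeed 165.6 kt
Leg 6: desired track 133.4°; wind correction -5.9° → command heading 127.5°, groundspeed 145.6 kt

Leg 1: heading=182.3°, groundspeed=169.6 kt
Leg 2: heading=241.7°, groundspeed=192.8 kt
Leg 3: heading=314.9°, groundspeed=191.2 kt
Leg 4: heading=178.7°, groundspeed=167.9 kt
Leg 5: heading=174.2°, groundspeed=165.6 kt
Leg 6: heading=127.5°, groundspeed=145.6 kt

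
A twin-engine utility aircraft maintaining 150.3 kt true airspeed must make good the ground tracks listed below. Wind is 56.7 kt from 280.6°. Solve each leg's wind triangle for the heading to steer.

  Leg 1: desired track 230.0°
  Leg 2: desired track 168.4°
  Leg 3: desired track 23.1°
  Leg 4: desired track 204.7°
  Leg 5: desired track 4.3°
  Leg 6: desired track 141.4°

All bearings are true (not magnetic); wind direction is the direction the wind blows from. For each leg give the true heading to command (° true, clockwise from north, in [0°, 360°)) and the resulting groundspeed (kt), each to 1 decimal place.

Leg 1: desired track 230.0°; wind correction +16.9° → command heading 246.9°, groundspeed 107.8 kt
Leg 2: desired track 168.4°; wind correction +20.4° → command heading 188.8°, groundspeed 162.3 kt
Leg 3: desired track 23.1°; wind correction -21.6° → command heading 1.5°, groundspeed 152.0 kt
Leg 4: desired track 204.7°; wind correction +21.5° → command heading 226.2°, groundspeed 126.1 kt
Leg 5: desired track 4.3°; wind correction -22.0° → command heading 342.3°, groundspeed 133.1 kt
Leg 6: desired track 141.4°; wind correction +14.3° → command heading 155.7°, groundspeed 188.6 kt

Leg 1: heading=246.9°, groundspeed=107.8 kt
Leg 2: heading=188.8°, groundspeed=162.3 kt
Leg 3: heading=1.5°, groundspeed=152.0 kt
Leg 4: heading=226.2°, groundspeed=126.1 kt
Leg 5: heading=342.3°, groundspeed=133.1 kt
Leg 6: heading=155.7°, groundspeed=188.6 kt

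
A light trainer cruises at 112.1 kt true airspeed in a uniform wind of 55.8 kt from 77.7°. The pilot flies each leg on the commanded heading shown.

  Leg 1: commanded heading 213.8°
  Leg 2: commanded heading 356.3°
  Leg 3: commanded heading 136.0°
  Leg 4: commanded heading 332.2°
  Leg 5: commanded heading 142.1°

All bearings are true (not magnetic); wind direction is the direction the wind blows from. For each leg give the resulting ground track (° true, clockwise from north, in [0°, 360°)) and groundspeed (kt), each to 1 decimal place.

Leg 1: track=228.1°, groundspeed=157.1 kt
Leg 2: track=328.3°, groundspeed=117.5 kt
Leg 3: track=165.8°, groundspeed=95.4 kt
Leg 4: track=309.3°, groundspeed=137.9 kt
Leg 5: track=171.9°, groundspeed=101.4 kt

Leg 1: heading 213.8°; drift +14.3° → track 228.1°, groundspeed 157.1 kt
Leg 2: heading 356.3°; drift -28.0° → track 328.3°, groundspeed 117.5 kt
Leg 3: heading 136.0°; drift +29.8° → track 165.8°, groundspeed 95.4 kt
Leg 4: heading 332.2°; drift -22.9° → track 309.3°, groundspeed 137.9 kt
Leg 5: heading 142.1°; drift +29.8° → track 171.9°, groundspeed 101.4 kt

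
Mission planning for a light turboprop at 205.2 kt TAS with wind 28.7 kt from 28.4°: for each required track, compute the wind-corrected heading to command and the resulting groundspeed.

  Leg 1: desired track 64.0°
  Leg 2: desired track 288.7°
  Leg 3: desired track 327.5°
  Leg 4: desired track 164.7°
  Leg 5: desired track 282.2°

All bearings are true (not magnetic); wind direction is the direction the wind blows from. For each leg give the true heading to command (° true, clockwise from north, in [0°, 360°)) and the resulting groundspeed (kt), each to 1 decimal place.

Leg 1: heading=59.3°, groundspeed=181.2 kt
Leg 2: heading=296.6°, groundspeed=208.1 kt
Leg 3: heading=334.5°, groundspeed=189.7 kt
Leg 4: heading=159.2°, groundspeed=225.0 kt
Leg 5: heading=289.9°, groundspeed=211.3 kt

Leg 1: desired track 64.0°; wind correction -4.7° → command heading 59.3°, groundspeed 181.2 kt
Leg 2: desired track 288.7°; wind correction +7.9° → command heading 296.6°, groundspeed 208.1 kt
Leg 3: desired track 327.5°; wind correction +7.0° → command heading 334.5°, groundspeed 189.7 kt
Leg 4: desired track 164.7°; wind correction -5.5° → command heading 159.2°, groundspeed 225.0 kt
Leg 5: desired track 282.2°; wind correction +7.7° → command heading 289.9°, groundspeed 211.3 kt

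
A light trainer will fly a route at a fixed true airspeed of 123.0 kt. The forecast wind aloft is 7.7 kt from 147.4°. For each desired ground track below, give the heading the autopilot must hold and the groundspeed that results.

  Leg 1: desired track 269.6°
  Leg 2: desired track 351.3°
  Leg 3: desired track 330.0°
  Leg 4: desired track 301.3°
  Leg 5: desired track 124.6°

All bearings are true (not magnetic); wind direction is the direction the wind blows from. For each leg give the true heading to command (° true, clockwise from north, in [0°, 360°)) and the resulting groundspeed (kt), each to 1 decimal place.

Leg 1: heading=266.6°, groundspeed=126.9 kt
Leg 2: heading=352.8°, groundspeed=130.0 kt
Leg 3: heading=330.2°, groundspeed=130.7 kt
Leg 4: heading=299.7°, groundspeed=129.9 kt
Leg 5: heading=126.0°, groundspeed=115.9 kt

Leg 1: desired track 269.6°; wind correction -3.0° → command heading 266.6°, groundspeed 126.9 kt
Leg 2: desired track 351.3°; wind correction +1.5° → command heading 352.8°, groundspeed 130.0 kt
Leg 3: desired track 330.0°; wind correction +0.2° → command heading 330.2°, groundspeed 130.7 kt
Leg 4: desired track 301.3°; wind correction -1.6° → command heading 299.7°, groundspeed 129.9 kt
Leg 5: desired track 124.6°; wind correction +1.4° → command heading 126.0°, groundspeed 115.9 kt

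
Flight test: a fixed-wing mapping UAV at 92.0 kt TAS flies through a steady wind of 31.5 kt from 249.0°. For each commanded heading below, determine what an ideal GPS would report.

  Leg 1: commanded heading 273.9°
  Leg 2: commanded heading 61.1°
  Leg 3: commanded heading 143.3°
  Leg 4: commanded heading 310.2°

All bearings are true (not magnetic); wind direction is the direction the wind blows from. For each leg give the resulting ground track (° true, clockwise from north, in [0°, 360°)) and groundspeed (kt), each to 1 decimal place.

Leg 1: heading 273.9°; drift +11.8° → track 285.7°, groundspeed 64.8 kt
Leg 2: heading 61.1°; drift +2.0° → track 63.1°, groundspeed 123.3 kt
Leg 3: heading 143.3°; drift -16.8° → track 126.5°, groundspeed 105.0 kt
Leg 4: heading 310.2°; drift +19.8° → track 330.0°, groundspeed 81.6 kt

Leg 1: track=285.7°, groundspeed=64.8 kt
Leg 2: track=63.1°, groundspeed=123.3 kt
Leg 3: track=126.5°, groundspeed=105.0 kt
Leg 4: track=330.0°, groundspeed=81.6 kt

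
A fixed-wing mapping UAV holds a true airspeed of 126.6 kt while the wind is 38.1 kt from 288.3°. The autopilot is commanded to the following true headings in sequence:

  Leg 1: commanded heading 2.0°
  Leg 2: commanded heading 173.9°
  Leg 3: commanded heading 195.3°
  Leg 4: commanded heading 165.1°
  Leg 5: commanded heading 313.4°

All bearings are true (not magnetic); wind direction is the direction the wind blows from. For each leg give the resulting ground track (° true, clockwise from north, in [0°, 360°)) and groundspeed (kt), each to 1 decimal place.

Leg 1: heading 2.0°; drift +17.5° → track 19.5°, groundspeed 121.5 kt
Leg 2: heading 173.9°; drift -13.7° → track 160.2°, groundspeed 146.5 kt
Leg 3: heading 195.3°; drift -16.5° → track 178.8°, groundspeed 134.1 kt
Leg 4: heading 165.1°; drift -12.2° → track 152.9°, groundspeed 150.9 kt
Leg 5: heading 313.4°; drift +10.0° → track 323.4°, groundspeed 93.5 kt

Leg 1: track=19.5°, groundspeed=121.5 kt
Leg 2: track=160.2°, groundspeed=146.5 kt
Leg 3: track=178.8°, groundspeed=134.1 kt
Leg 4: track=152.9°, groundspeed=150.9 kt
Leg 5: track=323.4°, groundspeed=93.5 kt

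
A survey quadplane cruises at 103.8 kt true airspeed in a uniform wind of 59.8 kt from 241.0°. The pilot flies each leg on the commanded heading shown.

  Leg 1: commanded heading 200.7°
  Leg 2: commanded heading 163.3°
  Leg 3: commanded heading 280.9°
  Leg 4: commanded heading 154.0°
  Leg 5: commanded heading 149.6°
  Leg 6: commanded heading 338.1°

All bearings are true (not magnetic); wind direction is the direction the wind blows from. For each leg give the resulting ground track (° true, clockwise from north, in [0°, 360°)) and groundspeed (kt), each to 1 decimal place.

Leg 1: heading 200.7°; drift -33.6° → track 167.1°, groundspeed 69.9 kt
Leg 2: heading 163.3°; drift -32.7° → track 130.6°, groundspeed 108.2 kt
Leg 3: heading 280.9°; drift +33.5° → track 314.4°, groundspeed 69.5 kt
Leg 4: heading 154.0°; drift -30.7° → track 123.3°, groundspeed 117.1 kt
Leg 5: heading 149.6°; drift -29.6° → track 120.0°, groundspeed 121.1 kt
Leg 6: heading 338.1°; drift +28.1° → track 6.2°, groundspeed 126.0 kt

Leg 1: track=167.1°, groundspeed=69.9 kt
Leg 2: track=130.6°, groundspeed=108.2 kt
Leg 3: track=314.4°, groundspeed=69.5 kt
Leg 4: track=123.3°, groundspeed=117.1 kt
Leg 5: track=120.0°, groundspeed=121.1 kt
Leg 6: track=6.2°, groundspeed=126.0 kt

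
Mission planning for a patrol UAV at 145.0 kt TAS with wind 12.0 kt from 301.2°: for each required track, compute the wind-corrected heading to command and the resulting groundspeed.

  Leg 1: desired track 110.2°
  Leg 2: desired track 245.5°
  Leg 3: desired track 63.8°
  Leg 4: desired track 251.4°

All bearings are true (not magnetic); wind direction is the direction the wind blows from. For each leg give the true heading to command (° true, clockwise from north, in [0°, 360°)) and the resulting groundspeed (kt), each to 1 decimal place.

Leg 1: heading=109.3°, groundspeed=156.8 kt
Leg 2: heading=249.4°, groundspeed=137.9 kt
Leg 3: heading=59.8°, groundspeed=151.1 kt
Leg 4: heading=255.0°, groundspeed=137.0 kt

Leg 1: desired track 110.2°; wind correction -0.9° → command heading 109.3°, groundspeed 156.8 kt
Leg 2: desired track 245.5°; wind correction +3.9° → command heading 249.4°, groundspeed 137.9 kt
Leg 3: desired track 63.8°; wind correction -4.0° → command heading 59.8°, groundspeed 151.1 kt
Leg 4: desired track 251.4°; wind correction +3.6° → command heading 255.0°, groundspeed 137.0 kt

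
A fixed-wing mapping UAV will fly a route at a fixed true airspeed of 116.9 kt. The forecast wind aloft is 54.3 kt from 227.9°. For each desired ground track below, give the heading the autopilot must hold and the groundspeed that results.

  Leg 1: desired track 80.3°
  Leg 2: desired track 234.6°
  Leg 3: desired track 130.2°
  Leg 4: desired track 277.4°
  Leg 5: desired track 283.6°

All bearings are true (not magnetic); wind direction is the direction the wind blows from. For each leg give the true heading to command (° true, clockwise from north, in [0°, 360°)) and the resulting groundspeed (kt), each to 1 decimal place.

Leg 1: heading=94.7°, groundspeed=159.1 kt
Leg 2: heading=231.5°, groundspeed=62.8 kt
Leg 3: heading=157.6°, groundspeed=111.1 kt
Leg 4: heading=256.7°, groundspeed=74.1 kt
Leg 5: heading=261.0°, groundspeed=77.4 kt

Leg 1: desired track 80.3°; wind correction +14.4° → command heading 94.7°, groundspeed 159.1 kt
Leg 2: desired track 234.6°; wind correction -3.1° → command heading 231.5°, groundspeed 62.8 kt
Leg 3: desired track 130.2°; wind correction +27.4° → command heading 157.6°, groundspeed 111.1 kt
Leg 4: desired track 277.4°; wind correction -20.7° → command heading 256.7°, groundspeed 74.1 kt
Leg 5: desired track 283.6°; wind correction -22.6° → command heading 261.0°, groundspeed 77.4 kt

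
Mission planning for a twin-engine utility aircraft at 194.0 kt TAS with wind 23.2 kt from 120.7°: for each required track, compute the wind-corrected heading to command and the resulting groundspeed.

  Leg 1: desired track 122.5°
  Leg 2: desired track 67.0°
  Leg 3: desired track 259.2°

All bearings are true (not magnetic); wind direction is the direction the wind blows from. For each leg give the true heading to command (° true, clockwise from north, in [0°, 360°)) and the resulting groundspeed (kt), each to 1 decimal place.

Leg 1: desired track 122.5°; wind correction -0.2° → command heading 122.3°, groundspeed 170.8 kt
Leg 2: desired track 67.0°; wind correction +5.5° → command heading 72.5°, groundspeed 179.4 kt
Leg 3: desired track 259.2°; wind correction -4.5° → command heading 254.7°, groundspeed 210.8 kt

Leg 1: heading=122.3°, groundspeed=170.8 kt
Leg 2: heading=72.5°, groundspeed=179.4 kt
Leg 3: heading=254.7°, groundspeed=210.8 kt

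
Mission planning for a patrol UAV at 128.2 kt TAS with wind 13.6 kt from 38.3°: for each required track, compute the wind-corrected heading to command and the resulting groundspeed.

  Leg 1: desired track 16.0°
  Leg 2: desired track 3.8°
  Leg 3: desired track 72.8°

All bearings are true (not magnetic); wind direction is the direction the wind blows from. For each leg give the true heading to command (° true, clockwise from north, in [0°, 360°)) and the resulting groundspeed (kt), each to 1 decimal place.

Leg 1: heading=18.3°, groundspeed=115.5 kt
Leg 2: heading=7.2°, groundspeed=116.8 kt
Leg 3: heading=69.4°, groundspeed=116.8 kt

Leg 1: desired track 16.0°; wind correction +2.3° → command heading 18.3°, groundspeed 115.5 kt
Leg 2: desired track 3.8°; wind correction +3.4° → command heading 7.2°, groundspeed 116.8 kt
Leg 3: desired track 72.8°; wind correction -3.4° → command heading 69.4°, groundspeed 116.8 kt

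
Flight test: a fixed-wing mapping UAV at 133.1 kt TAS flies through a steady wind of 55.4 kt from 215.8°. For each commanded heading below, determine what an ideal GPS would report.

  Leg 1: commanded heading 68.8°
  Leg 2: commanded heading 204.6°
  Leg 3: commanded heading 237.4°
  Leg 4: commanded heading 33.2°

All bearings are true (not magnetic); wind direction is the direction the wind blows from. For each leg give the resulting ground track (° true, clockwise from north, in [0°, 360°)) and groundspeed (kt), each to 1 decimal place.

Leg 1: track=59.3°, groundspeed=182.1 kt
Leg 2: track=196.8°, groundspeed=79.5 kt
Leg 3: track=251.4°, groundspeed=84.1 kt
Leg 4: track=34.0°, groundspeed=188.5 kt

Leg 1: heading 68.8°; drift -9.5° → track 59.3°, groundspeed 182.1 kt
Leg 2: heading 204.6°; drift -7.8° → track 196.8°, groundspeed 79.5 kt
Leg 3: heading 237.4°; drift +14.0° → track 251.4°, groundspeed 84.1 kt
Leg 4: heading 33.2°; drift +0.8° → track 34.0°, groundspeed 188.5 kt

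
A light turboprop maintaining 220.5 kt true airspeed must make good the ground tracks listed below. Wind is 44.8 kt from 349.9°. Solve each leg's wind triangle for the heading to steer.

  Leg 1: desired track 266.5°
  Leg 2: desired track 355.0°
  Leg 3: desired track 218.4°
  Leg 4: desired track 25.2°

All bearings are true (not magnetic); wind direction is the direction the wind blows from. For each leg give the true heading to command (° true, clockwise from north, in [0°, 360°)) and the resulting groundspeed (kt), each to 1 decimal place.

Leg 1: desired track 266.5°; wind correction +11.6° → command heading 278.1°, groundspeed 210.8 kt
Leg 2: desired track 355.0°; wind correction -1.0° → command heading 354.0°, groundspeed 175.8 kt
Leg 3: desired track 218.4°; wind correction +8.8° → command heading 227.2°, groundspeed 247.6 kt
Leg 4: desired track 25.2°; wind correction -6.7° → command heading 18.5°, groundspeed 182.4 kt

Leg 1: heading=278.1°, groundspeed=210.8 kt
Leg 2: heading=354.0°, groundspeed=175.8 kt
Leg 3: heading=227.2°, groundspeed=247.6 kt
Leg 4: heading=18.5°, groundspeed=182.4 kt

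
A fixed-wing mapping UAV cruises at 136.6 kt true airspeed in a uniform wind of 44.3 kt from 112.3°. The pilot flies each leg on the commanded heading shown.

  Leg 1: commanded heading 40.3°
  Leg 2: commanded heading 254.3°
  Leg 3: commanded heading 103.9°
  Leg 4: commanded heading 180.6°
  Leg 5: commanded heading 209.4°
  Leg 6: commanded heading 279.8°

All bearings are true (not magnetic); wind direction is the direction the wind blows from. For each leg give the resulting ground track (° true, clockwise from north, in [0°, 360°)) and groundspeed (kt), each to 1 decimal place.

Leg 1: track=21.4°, groundspeed=129.9 kt
Leg 2: track=263.3°, groundspeed=173.7 kt
Leg 3: track=99.9°, groundspeed=93.0 kt
Leg 4: track=199.5°, groundspeed=127.1 kt
Leg 5: track=226.6°, groundspeed=148.7 kt
Leg 6: track=282.9°, groundspeed=180.1 kt

Leg 1: heading 40.3°; drift -18.9° → track 21.4°, groundspeed 129.9 kt
Leg 2: heading 254.3°; drift +9.0° → track 263.3°, groundspeed 173.7 kt
Leg 3: heading 103.9°; drift -4.0° → track 99.9°, groundspeed 93.0 kt
Leg 4: heading 180.6°; drift +18.9° → track 199.5°, groundspeed 127.1 kt
Leg 5: heading 209.4°; drift +17.2° → track 226.6°, groundspeed 148.7 kt
Leg 6: heading 279.8°; drift +3.1° → track 282.9°, groundspeed 180.1 kt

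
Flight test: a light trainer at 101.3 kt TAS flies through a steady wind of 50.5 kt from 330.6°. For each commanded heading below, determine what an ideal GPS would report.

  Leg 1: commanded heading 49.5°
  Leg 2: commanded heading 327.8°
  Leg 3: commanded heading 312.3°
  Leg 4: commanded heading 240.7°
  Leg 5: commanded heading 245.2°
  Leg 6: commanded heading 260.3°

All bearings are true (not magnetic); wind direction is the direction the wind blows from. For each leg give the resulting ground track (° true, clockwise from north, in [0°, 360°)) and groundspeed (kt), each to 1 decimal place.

Leg 1: heading 49.5°; drift +28.4° → track 77.9°, groundspeed 104.1 kt
Leg 2: heading 327.8°; drift -2.8° → track 325.0°, groundspeed 50.9 kt
Leg 3: heading 312.3°; drift -16.6° → track 295.7°, groundspeed 55.7 kt
Leg 4: heading 240.7°; drift -26.5° → track 214.2°, groundspeed 113.1 kt
Leg 5: heading 245.2°; drift -27.4° → track 217.8°, groundspeed 109.5 kt
Leg 6: heading 260.3°; drift -29.4° → track 230.9°, groundspeed 96.8 kt

Leg 1: track=77.9°, groundspeed=104.1 kt
Leg 2: track=325.0°, groundspeed=50.9 kt
Leg 3: track=295.7°, groundspeed=55.7 kt
Leg 4: track=214.2°, groundspeed=113.1 kt
Leg 5: track=217.8°, groundspeed=109.5 kt
Leg 6: track=230.9°, groundspeed=96.8 kt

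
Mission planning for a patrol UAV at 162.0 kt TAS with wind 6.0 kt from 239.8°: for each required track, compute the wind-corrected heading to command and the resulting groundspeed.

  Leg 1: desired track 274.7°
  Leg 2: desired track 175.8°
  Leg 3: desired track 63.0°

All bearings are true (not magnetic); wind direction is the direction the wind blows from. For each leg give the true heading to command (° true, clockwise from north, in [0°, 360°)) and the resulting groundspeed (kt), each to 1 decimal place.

Leg 1: desired track 274.7°; wind correction -1.2° → command heading 273.5°, groundspeed 157.0 kt
Leg 2: desired track 175.8°; wind correction +1.9° → command heading 177.7°, groundspeed 159.3 kt
Leg 3: desired track 63.0°; wind correction +0.1° → command heading 63.1°, groundspeed 168.0 kt

Leg 1: heading=273.5°, groundspeed=157.0 kt
Leg 2: heading=177.7°, groundspeed=159.3 kt
Leg 3: heading=63.1°, groundspeed=168.0 kt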